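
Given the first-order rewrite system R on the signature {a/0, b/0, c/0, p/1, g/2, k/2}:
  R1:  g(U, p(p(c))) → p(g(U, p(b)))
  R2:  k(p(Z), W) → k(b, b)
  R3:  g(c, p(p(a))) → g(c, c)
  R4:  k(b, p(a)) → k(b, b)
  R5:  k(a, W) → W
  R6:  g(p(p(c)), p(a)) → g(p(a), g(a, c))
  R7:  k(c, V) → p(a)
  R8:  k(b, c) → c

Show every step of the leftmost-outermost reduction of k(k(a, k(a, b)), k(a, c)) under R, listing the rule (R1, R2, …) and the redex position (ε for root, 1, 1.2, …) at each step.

1. k(k(a, k(a, b)), k(a, c))  →  k(k(a, b), k(a, c))   [R5 at 1]
2. k(k(a, b), k(a, c))  →  k(b, k(a, c))   [R5 at 1]
3. k(b, k(a, c))  →  k(b, c)   [R5 at 2]
4. k(b, c)  →  c   [R8 at ε]

c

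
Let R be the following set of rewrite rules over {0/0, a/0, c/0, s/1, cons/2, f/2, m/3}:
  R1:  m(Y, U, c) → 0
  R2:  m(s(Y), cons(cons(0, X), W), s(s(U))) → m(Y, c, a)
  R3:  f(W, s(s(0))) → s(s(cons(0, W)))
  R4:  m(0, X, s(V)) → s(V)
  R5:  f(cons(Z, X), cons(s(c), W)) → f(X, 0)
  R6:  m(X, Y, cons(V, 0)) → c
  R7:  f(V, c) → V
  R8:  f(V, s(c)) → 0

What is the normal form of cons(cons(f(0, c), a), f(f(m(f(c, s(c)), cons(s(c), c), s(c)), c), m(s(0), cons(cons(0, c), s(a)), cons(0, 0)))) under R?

1. cons(cons(f(0, c), a), f(f(m(f(c, s(c)), cons(s(c), c), s(c)), c), m(s(0), cons(cons(0, c), s(a)), cons(0, 0))))  →  cons(cons(0, a), f(f(m(f(c, s(c)), cons(s(c), c), s(c)), c), m(s(0), cons(cons(0, c), s(a)), cons(0, 0))))   [R7 at 1.1]
2. cons(cons(0, a), f(f(m(f(c, s(c)), cons(s(c), c), s(c)), c), m(s(0), cons(cons(0, c), s(a)), cons(0, 0))))  →  cons(cons(0, a), f(m(f(c, s(c)), cons(s(c), c), s(c)), m(s(0), cons(cons(0, c), s(a)), cons(0, 0))))   [R7 at 2.1]
3. cons(cons(0, a), f(m(f(c, s(c)), cons(s(c), c), s(c)), m(s(0), cons(cons(0, c), s(a)), cons(0, 0))))  →  cons(cons(0, a), f(m(0, cons(s(c), c), s(c)), m(s(0), cons(cons(0, c), s(a)), cons(0, 0))))   [R8 at 2.1.1]
4. cons(cons(0, a), f(m(0, cons(s(c), c), s(c)), m(s(0), cons(cons(0, c), s(a)), cons(0, 0))))  →  cons(cons(0, a), f(s(c), m(s(0), cons(cons(0, c), s(a)), cons(0, 0))))   [R4 at 2.1]
5. cons(cons(0, a), f(s(c), m(s(0), cons(cons(0, c), s(a)), cons(0, 0))))  →  cons(cons(0, a), f(s(c), c))   [R6 at 2.2]
6. cons(cons(0, a), f(s(c), c))  →  cons(cons(0, a), s(c))   [R7 at 2]

cons(cons(0, a), s(c))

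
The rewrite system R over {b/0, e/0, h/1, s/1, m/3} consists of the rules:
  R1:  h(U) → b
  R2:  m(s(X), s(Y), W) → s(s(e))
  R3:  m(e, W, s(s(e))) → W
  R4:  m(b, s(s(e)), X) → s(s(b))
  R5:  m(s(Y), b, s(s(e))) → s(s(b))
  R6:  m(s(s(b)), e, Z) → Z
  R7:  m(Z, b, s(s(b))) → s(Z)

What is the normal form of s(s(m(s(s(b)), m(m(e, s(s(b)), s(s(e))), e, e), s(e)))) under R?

s(s(s(e)))

1. s(s(m(s(s(b)), m(m(e, s(s(b)), s(s(e))), e, e), s(e))))  →  s(s(m(s(s(b)), m(s(s(b)), e, e), s(e))))   [R3 at 1.1.2.1]
2. s(s(m(s(s(b)), m(s(s(b)), e, e), s(e))))  →  s(s(m(s(s(b)), e, s(e))))   [R6 at 1.1.2]
3. s(s(m(s(s(b)), e, s(e))))  →  s(s(s(e)))   [R6 at 1.1]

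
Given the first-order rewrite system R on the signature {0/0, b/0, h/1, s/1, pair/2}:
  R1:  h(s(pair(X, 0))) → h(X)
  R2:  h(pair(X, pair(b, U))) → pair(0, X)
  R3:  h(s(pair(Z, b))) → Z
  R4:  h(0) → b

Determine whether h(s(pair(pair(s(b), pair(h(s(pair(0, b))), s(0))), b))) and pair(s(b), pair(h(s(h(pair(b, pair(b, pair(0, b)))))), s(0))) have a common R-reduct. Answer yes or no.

Reduce t₁ = h(s(pair(pair(s(b), pair(h(s(pair(0, b))), s(0))), b))):
1. h(s(pair(pair(s(b), pair(h(s(pair(0, b))), s(0))), b)))  →  pair(s(b), pair(h(s(pair(0, b))), s(0)))   [R3 at ε]
2. pair(s(b), pair(h(s(pair(0, b))), s(0)))  →  pair(s(b), pair(0, s(0)))   [R3 at 2.1]

Reduce t₂ = pair(s(b), pair(h(s(h(pair(b, pair(b, pair(0, b)))))), s(0))):
1. pair(s(b), pair(h(s(h(pair(b, pair(b, pair(0, b)))))), s(0)))  →  pair(s(b), pair(h(s(pair(0, b))), s(0)))   [R2 at 2.1.1.1]
2. pair(s(b), pair(h(s(pair(0, b))), s(0)))  →  pair(s(b), pair(0, s(0)))   [R3 at 2.1]

yes — NF(t₁) = pair(s(b), pair(0, s(0))), NF(t₂) = pair(s(b), pair(0, s(0)))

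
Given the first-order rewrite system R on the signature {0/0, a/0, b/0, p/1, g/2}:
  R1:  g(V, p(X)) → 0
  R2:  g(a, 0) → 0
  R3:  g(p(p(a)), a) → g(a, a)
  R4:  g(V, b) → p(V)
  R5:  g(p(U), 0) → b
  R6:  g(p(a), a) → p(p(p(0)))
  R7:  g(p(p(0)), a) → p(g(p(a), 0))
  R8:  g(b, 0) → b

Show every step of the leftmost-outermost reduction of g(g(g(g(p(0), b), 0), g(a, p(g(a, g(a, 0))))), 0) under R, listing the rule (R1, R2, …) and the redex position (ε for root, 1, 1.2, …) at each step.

b

1. g(g(g(g(p(0), b), 0), g(a, p(g(a, g(a, 0))))), 0)  →  g(g(g(p(p(0)), 0), g(a, p(g(a, g(a, 0))))), 0)   [R4 at 1.1.1]
2. g(g(g(p(p(0)), 0), g(a, p(g(a, g(a, 0))))), 0)  →  g(g(b, g(a, p(g(a, g(a, 0))))), 0)   [R5 at 1.1]
3. g(g(b, g(a, p(g(a, g(a, 0))))), 0)  →  g(g(b, 0), 0)   [R1 at 1.2]
4. g(g(b, 0), 0)  →  g(b, 0)   [R8 at 1]
5. g(b, 0)  →  b   [R8 at ε]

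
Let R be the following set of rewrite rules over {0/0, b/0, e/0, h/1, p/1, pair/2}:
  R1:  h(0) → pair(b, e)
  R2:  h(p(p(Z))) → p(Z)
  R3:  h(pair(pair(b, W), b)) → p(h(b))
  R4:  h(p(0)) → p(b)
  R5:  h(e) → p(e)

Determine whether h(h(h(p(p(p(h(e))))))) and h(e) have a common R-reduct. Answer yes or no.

yes — NF(t₁) = p(e), NF(t₂) = p(e)

Reduce t₁ = h(h(h(p(p(p(h(e))))))):
1. h(h(h(p(p(p(h(e)))))))  →  h(h(p(p(h(e)))))   [R2 at 1.1]
2. h(h(p(p(h(e)))))  →  h(p(h(e)))   [R2 at 1]
3. h(p(h(e)))  →  h(p(p(e)))   [R5 at 1.1]
4. h(p(p(e)))  →  p(e)   [R2 at ε]

Reduce t₂ = h(e):
1. h(e)  →  p(e)   [R5 at ε]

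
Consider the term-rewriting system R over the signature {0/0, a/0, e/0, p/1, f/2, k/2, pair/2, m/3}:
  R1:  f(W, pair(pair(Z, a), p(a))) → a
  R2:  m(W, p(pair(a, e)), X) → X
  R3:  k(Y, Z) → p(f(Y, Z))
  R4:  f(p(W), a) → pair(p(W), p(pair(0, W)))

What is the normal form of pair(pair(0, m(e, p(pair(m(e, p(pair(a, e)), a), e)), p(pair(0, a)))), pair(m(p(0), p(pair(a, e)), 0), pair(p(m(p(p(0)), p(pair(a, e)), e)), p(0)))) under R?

pair(pair(0, p(pair(0, a))), pair(0, pair(p(e), p(0))))

1. pair(pair(0, m(e, p(pair(m(e, p(pair(a, e)), a), e)), p(pair(0, a)))), pair(m(p(0), p(pair(a, e)), 0), pair(p(m(p(p(0)), p(pair(a, e)), e)), p(0))))  →  pair(pair(0, m(e, p(pair(a, e)), p(pair(0, a)))), pair(m(p(0), p(pair(a, e)), 0), pair(p(m(p(p(0)), p(pair(a, e)), e)), p(0))))   [R2 at 1.2.2.1.1]
2. pair(pair(0, m(e, p(pair(a, e)), p(pair(0, a)))), pair(m(p(0), p(pair(a, e)), 0), pair(p(m(p(p(0)), p(pair(a, e)), e)), p(0))))  →  pair(pair(0, p(pair(0, a))), pair(m(p(0), p(pair(a, e)), 0), pair(p(m(p(p(0)), p(pair(a, e)), e)), p(0))))   [R2 at 1.2]
3. pair(pair(0, p(pair(0, a))), pair(m(p(0), p(pair(a, e)), 0), pair(p(m(p(p(0)), p(pair(a, e)), e)), p(0))))  →  pair(pair(0, p(pair(0, a))), pair(0, pair(p(m(p(p(0)), p(pair(a, e)), e)), p(0))))   [R2 at 2.1]
4. pair(pair(0, p(pair(0, a))), pair(0, pair(p(m(p(p(0)), p(pair(a, e)), e)), p(0))))  →  pair(pair(0, p(pair(0, a))), pair(0, pair(p(e), p(0))))   [R2 at 2.2.1.1]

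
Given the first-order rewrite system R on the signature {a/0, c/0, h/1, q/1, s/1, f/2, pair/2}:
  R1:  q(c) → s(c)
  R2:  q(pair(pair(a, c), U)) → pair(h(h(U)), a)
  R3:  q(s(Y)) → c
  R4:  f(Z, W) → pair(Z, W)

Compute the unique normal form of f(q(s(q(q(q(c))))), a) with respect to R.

1. f(q(s(q(q(q(c))))), a)  →  pair(q(s(q(q(q(c))))), a)   [R4 at ε]
2. pair(q(s(q(q(q(c))))), a)  →  pair(c, a)   [R3 at 1]

pair(c, a)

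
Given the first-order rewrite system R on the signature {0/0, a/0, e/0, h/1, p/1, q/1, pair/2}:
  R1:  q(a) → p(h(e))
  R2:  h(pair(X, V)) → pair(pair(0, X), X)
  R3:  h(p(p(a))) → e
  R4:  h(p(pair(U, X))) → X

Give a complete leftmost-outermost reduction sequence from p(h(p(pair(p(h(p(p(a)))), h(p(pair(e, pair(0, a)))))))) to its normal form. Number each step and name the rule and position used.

p(pair(0, a))

1. p(h(p(pair(p(h(p(p(a)))), h(p(pair(e, pair(0, a))))))))  →  p(h(p(pair(e, pair(0, a)))))   [R4 at 1]
2. p(h(p(pair(e, pair(0, a)))))  →  p(pair(0, a))   [R4 at 1]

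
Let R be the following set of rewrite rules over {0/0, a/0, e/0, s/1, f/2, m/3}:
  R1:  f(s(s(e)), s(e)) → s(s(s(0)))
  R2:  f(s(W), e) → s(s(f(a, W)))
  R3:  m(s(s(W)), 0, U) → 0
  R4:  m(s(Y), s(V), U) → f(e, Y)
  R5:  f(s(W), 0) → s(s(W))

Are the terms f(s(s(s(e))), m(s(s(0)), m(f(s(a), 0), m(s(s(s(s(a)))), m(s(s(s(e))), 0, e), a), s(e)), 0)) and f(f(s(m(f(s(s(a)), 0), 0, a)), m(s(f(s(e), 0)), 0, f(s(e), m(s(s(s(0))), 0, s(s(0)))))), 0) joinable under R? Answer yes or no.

no — NF(t₁) = s(s(s(s(e)))), NF(t₂) = s(s(s(0)))

Reduce t₁ = f(s(s(s(e))), m(s(s(0)), m(f(s(a), 0), m(s(s(s(s(a)))), m(s(s(s(e))), 0, e), a), s(e)), 0)):
1. f(s(s(s(e))), m(s(s(0)), m(f(s(a), 0), m(s(s(s(s(a)))), m(s(s(s(e))), 0, e), a), s(e)), 0))  →  f(s(s(s(e))), m(s(s(0)), m(s(s(a)), m(s(s(s(s(a)))), m(s(s(s(e))), 0, e), a), s(e)), 0))   [R5 at 2.2.1]
2. f(s(s(s(e))), m(s(s(0)), m(s(s(a)), m(s(s(s(s(a)))), m(s(s(s(e))), 0, e), a), s(e)), 0))  →  f(s(s(s(e))), m(s(s(0)), m(s(s(a)), m(s(s(s(s(a)))), 0, a), s(e)), 0))   [R3 at 2.2.2.2]
3. f(s(s(s(e))), m(s(s(0)), m(s(s(a)), m(s(s(s(s(a)))), 0, a), s(e)), 0))  →  f(s(s(s(e))), m(s(s(0)), m(s(s(a)), 0, s(e)), 0))   [R3 at 2.2.2]
4. f(s(s(s(e))), m(s(s(0)), m(s(s(a)), 0, s(e)), 0))  →  f(s(s(s(e))), m(s(s(0)), 0, 0))   [R3 at 2.2]
5. f(s(s(s(e))), m(s(s(0)), 0, 0))  →  f(s(s(s(e))), 0)   [R3 at 2]
6. f(s(s(s(e))), 0)  →  s(s(s(s(e))))   [R5 at ε]

Reduce t₂ = f(f(s(m(f(s(s(a)), 0), 0, a)), m(s(f(s(e), 0)), 0, f(s(e), m(s(s(s(0))), 0, s(s(0)))))), 0):
1. f(f(s(m(f(s(s(a)), 0), 0, a)), m(s(f(s(e), 0)), 0, f(s(e), m(s(s(s(0))), 0, s(s(0)))))), 0)  →  f(f(s(m(s(s(s(a))), 0, a)), m(s(f(s(e), 0)), 0, f(s(e), m(s(s(s(0))), 0, s(s(0)))))), 0)   [R5 at 1.1.1.1]
2. f(f(s(m(s(s(s(a))), 0, a)), m(s(f(s(e), 0)), 0, f(s(e), m(s(s(s(0))), 0, s(s(0)))))), 0)  →  f(f(s(0), m(s(f(s(e), 0)), 0, f(s(e), m(s(s(s(0))), 0, s(s(0)))))), 0)   [R3 at 1.1.1]
3. f(f(s(0), m(s(f(s(e), 0)), 0, f(s(e), m(s(s(s(0))), 0, s(s(0)))))), 0)  →  f(f(s(0), m(s(s(s(e))), 0, f(s(e), m(s(s(s(0))), 0, s(s(0)))))), 0)   [R5 at 1.2.1.1]
4. f(f(s(0), m(s(s(s(e))), 0, f(s(e), m(s(s(s(0))), 0, s(s(0)))))), 0)  →  f(f(s(0), 0), 0)   [R3 at 1.2]
5. f(f(s(0), 0), 0)  →  f(s(s(0)), 0)   [R5 at 1]
6. f(s(s(0)), 0)  →  s(s(s(0)))   [R5 at ε]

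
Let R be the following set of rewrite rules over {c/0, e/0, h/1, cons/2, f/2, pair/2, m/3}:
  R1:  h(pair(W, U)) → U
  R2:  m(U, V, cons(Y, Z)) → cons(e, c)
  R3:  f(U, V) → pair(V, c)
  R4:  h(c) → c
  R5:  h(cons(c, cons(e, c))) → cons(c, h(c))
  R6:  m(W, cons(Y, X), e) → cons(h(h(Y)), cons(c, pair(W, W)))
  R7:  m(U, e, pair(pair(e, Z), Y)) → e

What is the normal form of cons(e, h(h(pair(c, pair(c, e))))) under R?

cons(e, e)

1. cons(e, h(h(pair(c, pair(c, e)))))  →  cons(e, h(pair(c, e)))   [R1 at 2.1]
2. cons(e, h(pair(c, e)))  →  cons(e, e)   [R1 at 2]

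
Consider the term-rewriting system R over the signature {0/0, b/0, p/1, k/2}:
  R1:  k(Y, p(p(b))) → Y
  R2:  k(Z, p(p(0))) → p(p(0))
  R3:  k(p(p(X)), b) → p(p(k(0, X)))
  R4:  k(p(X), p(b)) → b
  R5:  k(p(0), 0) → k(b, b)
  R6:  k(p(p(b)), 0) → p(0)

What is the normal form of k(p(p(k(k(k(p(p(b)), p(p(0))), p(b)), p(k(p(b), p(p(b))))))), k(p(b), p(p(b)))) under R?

1. k(p(p(k(k(k(p(p(b)), p(p(0))), p(b)), p(k(p(b), p(p(b))))))), k(p(b), p(p(b))))  →  k(p(p(k(k(p(p(0)), p(b)), p(k(p(b), p(p(b))))))), k(p(b), p(p(b))))   [R2 at 1.1.1.1.1]
2. k(p(p(k(k(p(p(0)), p(b)), p(k(p(b), p(p(b))))))), k(p(b), p(p(b))))  →  k(p(p(k(b, p(k(p(b), p(p(b))))))), k(p(b), p(p(b))))   [R4 at 1.1.1.1]
3. k(p(p(k(b, p(k(p(b), p(p(b))))))), k(p(b), p(p(b))))  →  k(p(p(k(b, p(p(b))))), k(p(b), p(p(b))))   [R1 at 1.1.1.2.1]
4. k(p(p(k(b, p(p(b))))), k(p(b), p(p(b))))  →  k(p(p(b)), k(p(b), p(p(b))))   [R1 at 1.1.1]
5. k(p(p(b)), k(p(b), p(p(b))))  →  k(p(p(b)), p(b))   [R1 at 2]
6. k(p(p(b)), p(b))  →  b   [R4 at ε]

b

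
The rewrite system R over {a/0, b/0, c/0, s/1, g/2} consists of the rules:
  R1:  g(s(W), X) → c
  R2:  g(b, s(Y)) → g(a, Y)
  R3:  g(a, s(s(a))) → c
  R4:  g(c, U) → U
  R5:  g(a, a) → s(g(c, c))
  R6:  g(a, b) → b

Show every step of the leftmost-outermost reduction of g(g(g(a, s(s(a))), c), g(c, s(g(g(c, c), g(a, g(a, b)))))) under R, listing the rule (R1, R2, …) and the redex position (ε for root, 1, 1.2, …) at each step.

s(b)

1. g(g(g(a, s(s(a))), c), g(c, s(g(g(c, c), g(a, g(a, b))))))  →  g(g(c, c), g(c, s(g(g(c, c), g(a, g(a, b))))))   [R3 at 1.1]
2. g(g(c, c), g(c, s(g(g(c, c), g(a, g(a, b))))))  →  g(c, g(c, s(g(g(c, c), g(a, g(a, b))))))   [R4 at 1]
3. g(c, g(c, s(g(g(c, c), g(a, g(a, b))))))  →  g(c, s(g(g(c, c), g(a, g(a, b)))))   [R4 at ε]
4. g(c, s(g(g(c, c), g(a, g(a, b)))))  →  s(g(g(c, c), g(a, g(a, b))))   [R4 at ε]
5. s(g(g(c, c), g(a, g(a, b))))  →  s(g(c, g(a, g(a, b))))   [R4 at 1.1]
6. s(g(c, g(a, g(a, b))))  →  s(g(a, g(a, b)))   [R4 at 1]
7. s(g(a, g(a, b)))  →  s(g(a, b))   [R6 at 1.2]
8. s(g(a, b))  →  s(b)   [R6 at 1]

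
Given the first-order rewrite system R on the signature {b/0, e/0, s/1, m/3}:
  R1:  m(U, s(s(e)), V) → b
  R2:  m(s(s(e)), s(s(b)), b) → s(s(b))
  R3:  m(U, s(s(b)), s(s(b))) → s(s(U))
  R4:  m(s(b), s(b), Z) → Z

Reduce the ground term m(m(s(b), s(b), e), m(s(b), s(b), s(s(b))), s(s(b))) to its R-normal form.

s(s(e))

1. m(m(s(b), s(b), e), m(s(b), s(b), s(s(b))), s(s(b)))  →  m(e, m(s(b), s(b), s(s(b))), s(s(b)))   [R4 at 1]
2. m(e, m(s(b), s(b), s(s(b))), s(s(b)))  →  m(e, s(s(b)), s(s(b)))   [R4 at 2]
3. m(e, s(s(b)), s(s(b)))  →  s(s(e))   [R3 at ε]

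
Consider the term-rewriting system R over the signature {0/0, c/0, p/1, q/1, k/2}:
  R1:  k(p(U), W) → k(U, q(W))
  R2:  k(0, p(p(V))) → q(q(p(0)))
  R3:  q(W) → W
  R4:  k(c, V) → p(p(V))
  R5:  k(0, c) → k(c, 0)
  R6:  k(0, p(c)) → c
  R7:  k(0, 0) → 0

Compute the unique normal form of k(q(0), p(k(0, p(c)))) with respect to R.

c

1. k(q(0), p(k(0, p(c))))  →  k(0, p(k(0, p(c))))   [R3 at 1]
2. k(0, p(k(0, p(c))))  →  k(0, p(c))   [R6 at 2.1]
3. k(0, p(c))  →  c   [R6 at ε]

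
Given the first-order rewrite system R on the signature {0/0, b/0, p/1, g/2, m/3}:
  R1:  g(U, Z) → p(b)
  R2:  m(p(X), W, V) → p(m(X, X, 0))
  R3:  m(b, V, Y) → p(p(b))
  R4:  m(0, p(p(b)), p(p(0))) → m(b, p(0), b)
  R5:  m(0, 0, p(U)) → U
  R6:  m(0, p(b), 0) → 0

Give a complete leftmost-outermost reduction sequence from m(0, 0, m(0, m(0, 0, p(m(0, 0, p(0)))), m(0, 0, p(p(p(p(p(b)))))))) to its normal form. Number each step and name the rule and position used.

1. m(0, 0, m(0, m(0, 0, p(m(0, 0, p(0)))), m(0, 0, p(p(p(p(p(b))))))))  →  m(0, 0, m(0, m(0, 0, p(0)), m(0, 0, p(p(p(p(p(b))))))))   [R5 at 3.2]
2. m(0, 0, m(0, m(0, 0, p(0)), m(0, 0, p(p(p(p(p(b))))))))  →  m(0, 0, m(0, 0, m(0, 0, p(p(p(p(p(b))))))))   [R5 at 3.2]
3. m(0, 0, m(0, 0, m(0, 0, p(p(p(p(p(b))))))))  →  m(0, 0, m(0, 0, p(p(p(p(b))))))   [R5 at 3.3]
4. m(0, 0, m(0, 0, p(p(p(p(b))))))  →  m(0, 0, p(p(p(b))))   [R5 at 3]
5. m(0, 0, p(p(p(b))))  →  p(p(b))   [R5 at ε]

p(p(b))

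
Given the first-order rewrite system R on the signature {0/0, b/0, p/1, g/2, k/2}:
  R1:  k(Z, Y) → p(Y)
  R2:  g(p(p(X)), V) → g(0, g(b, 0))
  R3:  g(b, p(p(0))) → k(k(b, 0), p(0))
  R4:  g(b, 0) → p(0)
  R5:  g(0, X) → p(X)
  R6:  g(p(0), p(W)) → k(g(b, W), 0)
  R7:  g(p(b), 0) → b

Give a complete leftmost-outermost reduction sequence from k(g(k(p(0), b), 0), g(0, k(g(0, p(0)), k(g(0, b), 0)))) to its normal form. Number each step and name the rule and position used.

1. k(g(k(p(0), b), 0), g(0, k(g(0, p(0)), k(g(0, b), 0))))  →  p(g(0, k(g(0, p(0)), k(g(0, b), 0))))   [R1 at ε]
2. p(g(0, k(g(0, p(0)), k(g(0, b), 0))))  →  p(p(k(g(0, p(0)), k(g(0, b), 0))))   [R5 at 1]
3. p(p(k(g(0, p(0)), k(g(0, b), 0))))  →  p(p(p(k(g(0, b), 0))))   [R1 at 1.1]
4. p(p(p(k(g(0, b), 0))))  →  p(p(p(p(0))))   [R1 at 1.1.1]

p(p(p(p(0))))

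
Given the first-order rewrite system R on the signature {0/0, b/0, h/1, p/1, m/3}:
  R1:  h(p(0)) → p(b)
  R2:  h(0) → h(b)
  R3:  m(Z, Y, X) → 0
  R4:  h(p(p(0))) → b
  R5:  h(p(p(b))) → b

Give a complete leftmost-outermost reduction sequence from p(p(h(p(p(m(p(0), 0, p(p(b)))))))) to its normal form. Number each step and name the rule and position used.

p(p(b))

1. p(p(h(p(p(m(p(0), 0, p(p(b))))))))  →  p(p(h(p(p(0)))))   [R3 at 1.1.1.1.1]
2. p(p(h(p(p(0)))))  →  p(p(b))   [R4 at 1.1]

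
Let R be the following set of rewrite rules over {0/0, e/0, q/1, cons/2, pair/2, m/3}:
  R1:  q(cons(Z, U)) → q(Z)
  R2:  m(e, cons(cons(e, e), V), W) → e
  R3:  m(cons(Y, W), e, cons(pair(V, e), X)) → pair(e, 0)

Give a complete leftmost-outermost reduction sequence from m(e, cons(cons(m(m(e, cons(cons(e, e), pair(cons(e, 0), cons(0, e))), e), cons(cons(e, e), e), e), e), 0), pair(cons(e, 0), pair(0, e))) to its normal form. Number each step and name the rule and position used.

1. m(e, cons(cons(m(m(e, cons(cons(e, e), pair(cons(e, 0), cons(0, e))), e), cons(cons(e, e), e), e), e), 0), pair(cons(e, 0), pair(0, e)))  →  m(e, cons(cons(m(e, cons(cons(e, e), e), e), e), 0), pair(cons(e, 0), pair(0, e)))   [R2 at 2.1.1.1]
2. m(e, cons(cons(m(e, cons(cons(e, e), e), e), e), 0), pair(cons(e, 0), pair(0, e)))  →  m(e, cons(cons(e, e), 0), pair(cons(e, 0), pair(0, e)))   [R2 at 2.1.1]
3. m(e, cons(cons(e, e), 0), pair(cons(e, 0), pair(0, e)))  →  e   [R2 at ε]

e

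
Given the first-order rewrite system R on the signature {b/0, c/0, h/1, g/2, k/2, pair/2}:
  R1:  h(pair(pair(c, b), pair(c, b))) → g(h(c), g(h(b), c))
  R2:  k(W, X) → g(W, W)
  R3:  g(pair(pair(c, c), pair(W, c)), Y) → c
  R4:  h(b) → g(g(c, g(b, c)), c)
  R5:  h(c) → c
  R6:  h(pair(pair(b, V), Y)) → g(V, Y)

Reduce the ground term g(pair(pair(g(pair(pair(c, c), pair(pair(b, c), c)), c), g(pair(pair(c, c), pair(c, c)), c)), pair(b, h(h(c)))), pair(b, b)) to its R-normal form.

c

1. g(pair(pair(g(pair(pair(c, c), pair(pair(b, c), c)), c), g(pair(pair(c, c), pair(c, c)), c)), pair(b, h(h(c)))), pair(b, b))  →  g(pair(pair(c, g(pair(pair(c, c), pair(c, c)), c)), pair(b, h(h(c)))), pair(b, b))   [R3 at 1.1.1]
2. g(pair(pair(c, g(pair(pair(c, c), pair(c, c)), c)), pair(b, h(h(c)))), pair(b, b))  →  g(pair(pair(c, c), pair(b, h(h(c)))), pair(b, b))   [R3 at 1.1.2]
3. g(pair(pair(c, c), pair(b, h(h(c)))), pair(b, b))  →  g(pair(pair(c, c), pair(b, h(c))), pair(b, b))   [R5 at 1.2.2.1]
4. g(pair(pair(c, c), pair(b, h(c))), pair(b, b))  →  g(pair(pair(c, c), pair(b, c)), pair(b, b))   [R5 at 1.2.2]
5. g(pair(pair(c, c), pair(b, c)), pair(b, b))  →  c   [R3 at ε]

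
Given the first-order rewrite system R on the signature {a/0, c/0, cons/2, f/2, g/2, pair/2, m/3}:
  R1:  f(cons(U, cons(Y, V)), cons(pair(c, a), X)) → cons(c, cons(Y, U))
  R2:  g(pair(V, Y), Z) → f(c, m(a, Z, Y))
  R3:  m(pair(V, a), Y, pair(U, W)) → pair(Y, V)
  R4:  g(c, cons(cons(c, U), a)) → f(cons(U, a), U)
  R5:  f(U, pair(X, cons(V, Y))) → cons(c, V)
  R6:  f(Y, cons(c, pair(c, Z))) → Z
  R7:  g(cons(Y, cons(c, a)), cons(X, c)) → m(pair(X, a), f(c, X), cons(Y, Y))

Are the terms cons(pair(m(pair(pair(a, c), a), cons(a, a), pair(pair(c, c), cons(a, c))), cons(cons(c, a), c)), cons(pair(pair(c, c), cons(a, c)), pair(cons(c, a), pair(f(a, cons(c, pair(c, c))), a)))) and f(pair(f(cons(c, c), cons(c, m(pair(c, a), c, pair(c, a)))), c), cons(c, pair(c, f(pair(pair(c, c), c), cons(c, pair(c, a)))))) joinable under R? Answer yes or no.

Reduce t₁ = cons(pair(m(pair(pair(a, c), a), cons(a, a), pair(pair(c, c), cons(a, c))), cons(cons(c, a), c)), cons(pair(pair(c, c), cons(a, c)), pair(cons(c, a), pair(f(a, cons(c, pair(c, c))), a)))):
1. cons(pair(m(pair(pair(a, c), a), cons(a, a), pair(pair(c, c), cons(a, c))), cons(cons(c, a), c)), cons(pair(pair(c, c), cons(a, c)), pair(cons(c, a), pair(f(a, cons(c, pair(c, c))), a))))  →  cons(pair(pair(cons(a, a), pair(a, c)), cons(cons(c, a), c)), cons(pair(pair(c, c), cons(a, c)), pair(cons(c, a), pair(f(a, cons(c, pair(c, c))), a))))   [R3 at 1.1]
2. cons(pair(pair(cons(a, a), pair(a, c)), cons(cons(c, a), c)), cons(pair(pair(c, c), cons(a, c)), pair(cons(c, a), pair(f(a, cons(c, pair(c, c))), a))))  →  cons(pair(pair(cons(a, a), pair(a, c)), cons(cons(c, a), c)), cons(pair(pair(c, c), cons(a, c)), pair(cons(c, a), pair(c, a))))   [R6 at 2.2.2.1]

Reduce t₂ = f(pair(f(cons(c, c), cons(c, m(pair(c, a), c, pair(c, a)))), c), cons(c, pair(c, f(pair(pair(c, c), c), cons(c, pair(c, a)))))):
1. f(pair(f(cons(c, c), cons(c, m(pair(c, a), c, pair(c, a)))), c), cons(c, pair(c, f(pair(pair(c, c), c), cons(c, pair(c, a))))))  →  f(pair(pair(c, c), c), cons(c, pair(c, a)))   [R6 at ε]
2. f(pair(pair(c, c), c), cons(c, pair(c, a)))  →  a   [R6 at ε]

no — NF(t₁) = cons(pair(pair(cons(a, a), pair(a, c)), cons(cons(c, a), c)), cons(pair(pair(c, c), cons(a, c)), pair(cons(c, a), pair(c, a)))), NF(t₂) = a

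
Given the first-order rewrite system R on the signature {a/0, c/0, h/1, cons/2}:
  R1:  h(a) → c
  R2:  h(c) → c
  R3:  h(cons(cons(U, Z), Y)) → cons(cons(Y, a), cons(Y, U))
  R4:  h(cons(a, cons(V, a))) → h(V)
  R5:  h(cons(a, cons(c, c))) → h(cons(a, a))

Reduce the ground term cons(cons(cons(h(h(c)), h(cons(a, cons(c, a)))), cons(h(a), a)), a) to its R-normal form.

1. cons(cons(cons(h(h(c)), h(cons(a, cons(c, a)))), cons(h(a), a)), a)  →  cons(cons(cons(h(c), h(cons(a, cons(c, a)))), cons(h(a), a)), a)   [R2 at 1.1.1.1]
2. cons(cons(cons(h(c), h(cons(a, cons(c, a)))), cons(h(a), a)), a)  →  cons(cons(cons(c, h(cons(a, cons(c, a)))), cons(h(a), a)), a)   [R2 at 1.1.1]
3. cons(cons(cons(c, h(cons(a, cons(c, a)))), cons(h(a), a)), a)  →  cons(cons(cons(c, h(c)), cons(h(a), a)), a)   [R4 at 1.1.2]
4. cons(cons(cons(c, h(c)), cons(h(a), a)), a)  →  cons(cons(cons(c, c), cons(h(a), a)), a)   [R2 at 1.1.2]
5. cons(cons(cons(c, c), cons(h(a), a)), a)  →  cons(cons(cons(c, c), cons(c, a)), a)   [R1 at 1.2.1]

cons(cons(cons(c, c), cons(c, a)), a)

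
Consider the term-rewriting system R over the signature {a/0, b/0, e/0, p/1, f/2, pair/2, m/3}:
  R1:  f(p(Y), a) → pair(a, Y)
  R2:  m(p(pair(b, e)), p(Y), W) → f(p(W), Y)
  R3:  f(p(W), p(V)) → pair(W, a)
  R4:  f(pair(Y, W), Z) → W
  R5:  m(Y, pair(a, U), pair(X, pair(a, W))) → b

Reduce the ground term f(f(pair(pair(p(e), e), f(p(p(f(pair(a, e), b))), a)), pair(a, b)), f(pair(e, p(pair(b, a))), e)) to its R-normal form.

1. f(f(pair(pair(p(e), e), f(p(p(f(pair(a, e), b))), a)), pair(a, b)), f(pair(e, p(pair(b, a))), e))  →  f(f(p(p(f(pair(a, e), b))), a), f(pair(e, p(pair(b, a))), e))   [R4 at 1]
2. f(f(p(p(f(pair(a, e), b))), a), f(pair(e, p(pair(b, a))), e))  →  f(pair(a, p(f(pair(a, e), b))), f(pair(e, p(pair(b, a))), e))   [R1 at 1]
3. f(pair(a, p(f(pair(a, e), b))), f(pair(e, p(pair(b, a))), e))  →  p(f(pair(a, e), b))   [R4 at ε]
4. p(f(pair(a, e), b))  →  p(e)   [R4 at 1]

p(e)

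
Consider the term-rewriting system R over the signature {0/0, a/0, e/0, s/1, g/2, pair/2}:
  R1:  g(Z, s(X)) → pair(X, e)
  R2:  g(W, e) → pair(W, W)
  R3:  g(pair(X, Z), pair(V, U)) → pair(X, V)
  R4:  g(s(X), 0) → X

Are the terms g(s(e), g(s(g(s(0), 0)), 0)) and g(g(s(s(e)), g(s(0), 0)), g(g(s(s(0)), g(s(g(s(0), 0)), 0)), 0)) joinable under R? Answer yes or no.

Reduce t₁ = g(s(e), g(s(g(s(0), 0)), 0)):
1. g(s(e), g(s(g(s(0), 0)), 0))  →  g(s(e), g(s(0), 0))   [R4 at 2]
2. g(s(e), g(s(0), 0))  →  g(s(e), 0)   [R4 at 2]
3. g(s(e), 0)  →  e   [R4 at ε]

Reduce t₂ = g(g(s(s(e)), g(s(0), 0)), g(g(s(s(0)), g(s(g(s(0), 0)), 0)), 0)):
1. g(g(s(s(e)), g(s(0), 0)), g(g(s(s(0)), g(s(g(s(0), 0)), 0)), 0))  →  g(g(s(s(e)), 0), g(g(s(s(0)), g(s(g(s(0), 0)), 0)), 0))   [R4 at 1.2]
2. g(g(s(s(e)), 0), g(g(s(s(0)), g(s(g(s(0), 0)), 0)), 0))  →  g(s(e), g(g(s(s(0)), g(s(g(s(0), 0)), 0)), 0))   [R4 at 1]
3. g(s(e), g(g(s(s(0)), g(s(g(s(0), 0)), 0)), 0))  →  g(s(e), g(g(s(s(0)), g(s(0), 0)), 0))   [R4 at 2.1.2]
4. g(s(e), g(g(s(s(0)), g(s(0), 0)), 0))  →  g(s(e), g(g(s(s(0)), 0), 0))   [R4 at 2.1.2]
5. g(s(e), g(g(s(s(0)), 0), 0))  →  g(s(e), g(s(0), 0))   [R4 at 2.1]
6. g(s(e), g(s(0), 0))  →  g(s(e), 0)   [R4 at 2]
7. g(s(e), 0)  →  e   [R4 at ε]

yes — NF(t₁) = e, NF(t₂) = e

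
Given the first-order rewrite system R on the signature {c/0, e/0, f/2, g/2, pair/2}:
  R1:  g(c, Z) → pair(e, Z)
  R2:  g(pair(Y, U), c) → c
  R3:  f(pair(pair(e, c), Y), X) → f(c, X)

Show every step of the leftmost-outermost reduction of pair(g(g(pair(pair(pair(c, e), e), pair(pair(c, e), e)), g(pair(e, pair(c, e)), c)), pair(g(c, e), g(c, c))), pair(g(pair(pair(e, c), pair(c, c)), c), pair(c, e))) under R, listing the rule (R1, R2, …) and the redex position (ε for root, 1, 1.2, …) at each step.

1. pair(g(g(pair(pair(pair(c, e), e), pair(pair(c, e), e)), g(pair(e, pair(c, e)), c)), pair(g(c, e), g(c, c))), pair(g(pair(pair(e, c), pair(c, c)), c), pair(c, e)))  →  pair(g(g(pair(pair(pair(c, e), e), pair(pair(c, e), e)), c), pair(g(c, e), g(c, c))), pair(g(pair(pair(e, c), pair(c, c)), c), pair(c, e)))   [R2 at 1.1.2]
2. pair(g(g(pair(pair(pair(c, e), e), pair(pair(c, e), e)), c), pair(g(c, e), g(c, c))), pair(g(pair(pair(e, c), pair(c, c)), c), pair(c, e)))  →  pair(g(c, pair(g(c, e), g(c, c))), pair(g(pair(pair(e, c), pair(c, c)), c), pair(c, e)))   [R2 at 1.1]
3. pair(g(c, pair(g(c, e), g(c, c))), pair(g(pair(pair(e, c), pair(c, c)), c), pair(c, e)))  →  pair(pair(e, pair(g(c, e), g(c, c))), pair(g(pair(pair(e, c), pair(c, c)), c), pair(c, e)))   [R1 at 1]
4. pair(pair(e, pair(g(c, e), g(c, c))), pair(g(pair(pair(e, c), pair(c, c)), c), pair(c, e)))  →  pair(pair(e, pair(pair(e, e), g(c, c))), pair(g(pair(pair(e, c), pair(c, c)), c), pair(c, e)))   [R1 at 1.2.1]
5. pair(pair(e, pair(pair(e, e), g(c, c))), pair(g(pair(pair(e, c), pair(c, c)), c), pair(c, e)))  →  pair(pair(e, pair(pair(e, e), pair(e, c))), pair(g(pair(pair(e, c), pair(c, c)), c), pair(c, e)))   [R1 at 1.2.2]
6. pair(pair(e, pair(pair(e, e), pair(e, c))), pair(g(pair(pair(e, c), pair(c, c)), c), pair(c, e)))  →  pair(pair(e, pair(pair(e, e), pair(e, c))), pair(c, pair(c, e)))   [R2 at 2.1]

pair(pair(e, pair(pair(e, e), pair(e, c))), pair(c, pair(c, e)))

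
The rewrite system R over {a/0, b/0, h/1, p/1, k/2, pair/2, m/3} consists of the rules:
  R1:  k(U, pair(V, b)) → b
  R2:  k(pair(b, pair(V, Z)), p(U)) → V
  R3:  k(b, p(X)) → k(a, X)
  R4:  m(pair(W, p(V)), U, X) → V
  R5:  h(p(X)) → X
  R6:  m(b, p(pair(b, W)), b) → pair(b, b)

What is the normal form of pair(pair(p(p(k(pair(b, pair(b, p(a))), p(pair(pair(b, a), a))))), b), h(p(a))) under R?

1. pair(pair(p(p(k(pair(b, pair(b, p(a))), p(pair(pair(b, a), a))))), b), h(p(a)))  →  pair(pair(p(p(b)), b), h(p(a)))   [R2 at 1.1.1.1]
2. pair(pair(p(p(b)), b), h(p(a)))  →  pair(pair(p(p(b)), b), a)   [R5 at 2]

pair(pair(p(p(b)), b), a)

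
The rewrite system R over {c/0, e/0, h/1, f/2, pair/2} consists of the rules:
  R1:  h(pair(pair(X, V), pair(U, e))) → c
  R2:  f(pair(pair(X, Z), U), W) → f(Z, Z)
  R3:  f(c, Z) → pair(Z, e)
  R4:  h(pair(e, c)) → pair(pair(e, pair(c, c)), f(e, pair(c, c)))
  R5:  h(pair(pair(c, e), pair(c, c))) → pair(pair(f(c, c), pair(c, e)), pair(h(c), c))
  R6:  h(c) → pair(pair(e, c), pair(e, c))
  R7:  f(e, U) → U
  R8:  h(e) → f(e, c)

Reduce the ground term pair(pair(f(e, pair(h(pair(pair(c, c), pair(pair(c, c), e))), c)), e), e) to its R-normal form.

pair(pair(pair(c, c), e), e)

1. pair(pair(f(e, pair(h(pair(pair(c, c), pair(pair(c, c), e))), c)), e), e)  →  pair(pair(pair(h(pair(pair(c, c), pair(pair(c, c), e))), c), e), e)   [R7 at 1.1]
2. pair(pair(pair(h(pair(pair(c, c), pair(pair(c, c), e))), c), e), e)  →  pair(pair(pair(c, c), e), e)   [R1 at 1.1.1]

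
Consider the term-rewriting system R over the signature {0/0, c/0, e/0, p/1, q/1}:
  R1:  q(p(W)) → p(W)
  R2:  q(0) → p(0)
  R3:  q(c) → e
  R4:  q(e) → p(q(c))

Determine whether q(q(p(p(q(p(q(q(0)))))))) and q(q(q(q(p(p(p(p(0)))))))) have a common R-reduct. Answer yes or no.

Reduce t₁ = q(q(p(p(q(p(q(q(0)))))))):
1. q(q(p(p(q(p(q(q(0))))))))  →  q(p(p(q(p(q(q(0)))))))   [R1 at 1]
2. q(p(p(q(p(q(q(0)))))))  →  p(p(q(p(q(q(0))))))   [R1 at ε]
3. p(p(q(p(q(q(0))))))  →  p(p(p(q(q(0)))))   [R1 at 1.1]
4. p(p(p(q(q(0)))))  →  p(p(p(q(p(0)))))   [R2 at 1.1.1.1]
5. p(p(p(q(p(0)))))  →  p(p(p(p(0))))   [R1 at 1.1.1]

Reduce t₂ = q(q(q(q(p(p(p(p(0)))))))):
1. q(q(q(q(p(p(p(p(0))))))))  →  q(q(q(p(p(p(p(0)))))))   [R1 at 1.1.1]
2. q(q(q(p(p(p(p(0)))))))  →  q(q(p(p(p(p(0))))))   [R1 at 1.1]
3. q(q(p(p(p(p(0))))))  →  q(p(p(p(p(0)))))   [R1 at 1]
4. q(p(p(p(p(0)))))  →  p(p(p(p(0))))   [R1 at ε]

yes — NF(t₁) = p(p(p(p(0)))), NF(t₂) = p(p(p(p(0))))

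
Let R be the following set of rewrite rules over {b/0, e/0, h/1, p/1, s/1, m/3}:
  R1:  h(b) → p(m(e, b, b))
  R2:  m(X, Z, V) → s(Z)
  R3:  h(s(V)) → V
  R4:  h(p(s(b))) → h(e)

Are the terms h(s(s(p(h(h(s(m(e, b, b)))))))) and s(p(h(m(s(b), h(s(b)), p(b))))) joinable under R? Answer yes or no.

yes — NF(t₁) = s(p(b)), NF(t₂) = s(p(b))

Reduce t₁ = h(s(s(p(h(h(s(m(e, b, b)))))))):
1. h(s(s(p(h(h(s(m(e, b, b))))))))  →  s(p(h(h(s(m(e, b, b))))))   [R3 at ε]
2. s(p(h(h(s(m(e, b, b))))))  →  s(p(h(m(e, b, b))))   [R3 at 1.1.1]
3. s(p(h(m(e, b, b))))  →  s(p(h(s(b))))   [R2 at 1.1.1]
4. s(p(h(s(b))))  →  s(p(b))   [R3 at 1.1]

Reduce t₂ = s(p(h(m(s(b), h(s(b)), p(b))))):
1. s(p(h(m(s(b), h(s(b)), p(b)))))  →  s(p(h(s(h(s(b))))))   [R2 at 1.1.1]
2. s(p(h(s(h(s(b))))))  →  s(p(h(s(b))))   [R3 at 1.1]
3. s(p(h(s(b))))  →  s(p(b))   [R3 at 1.1]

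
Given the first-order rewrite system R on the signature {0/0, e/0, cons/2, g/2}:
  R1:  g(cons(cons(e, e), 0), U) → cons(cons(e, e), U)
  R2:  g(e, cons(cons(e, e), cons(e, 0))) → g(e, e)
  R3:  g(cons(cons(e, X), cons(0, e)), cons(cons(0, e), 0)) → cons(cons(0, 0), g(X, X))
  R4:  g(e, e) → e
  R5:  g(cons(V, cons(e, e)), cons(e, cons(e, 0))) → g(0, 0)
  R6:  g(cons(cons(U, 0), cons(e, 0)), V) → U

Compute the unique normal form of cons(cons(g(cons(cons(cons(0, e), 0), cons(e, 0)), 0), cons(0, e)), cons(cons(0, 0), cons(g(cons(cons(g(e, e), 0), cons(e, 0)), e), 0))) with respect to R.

cons(cons(cons(0, e), cons(0, e)), cons(cons(0, 0), cons(e, 0)))

1. cons(cons(g(cons(cons(cons(0, e), 0), cons(e, 0)), 0), cons(0, e)), cons(cons(0, 0), cons(g(cons(cons(g(e, e), 0), cons(e, 0)), e), 0)))  →  cons(cons(cons(0, e), cons(0, e)), cons(cons(0, 0), cons(g(cons(cons(g(e, e), 0), cons(e, 0)), e), 0)))   [R6 at 1.1]
2. cons(cons(cons(0, e), cons(0, e)), cons(cons(0, 0), cons(g(cons(cons(g(e, e), 0), cons(e, 0)), e), 0)))  →  cons(cons(cons(0, e), cons(0, e)), cons(cons(0, 0), cons(g(e, e), 0)))   [R6 at 2.2.1]
3. cons(cons(cons(0, e), cons(0, e)), cons(cons(0, 0), cons(g(e, e), 0)))  →  cons(cons(cons(0, e), cons(0, e)), cons(cons(0, 0), cons(e, 0)))   [R4 at 2.2.1]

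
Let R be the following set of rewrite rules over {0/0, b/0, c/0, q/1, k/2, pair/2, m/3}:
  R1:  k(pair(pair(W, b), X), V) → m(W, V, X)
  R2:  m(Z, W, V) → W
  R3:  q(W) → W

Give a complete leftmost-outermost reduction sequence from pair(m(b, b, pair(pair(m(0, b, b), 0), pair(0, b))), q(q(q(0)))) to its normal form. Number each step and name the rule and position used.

pair(b, 0)

1. pair(m(b, b, pair(pair(m(0, b, b), 0), pair(0, b))), q(q(q(0))))  →  pair(b, q(q(q(0))))   [R2 at 1]
2. pair(b, q(q(q(0))))  →  pair(b, q(q(0)))   [R3 at 2]
3. pair(b, q(q(0)))  →  pair(b, q(0))   [R3 at 2]
4. pair(b, q(0))  →  pair(b, 0)   [R3 at 2]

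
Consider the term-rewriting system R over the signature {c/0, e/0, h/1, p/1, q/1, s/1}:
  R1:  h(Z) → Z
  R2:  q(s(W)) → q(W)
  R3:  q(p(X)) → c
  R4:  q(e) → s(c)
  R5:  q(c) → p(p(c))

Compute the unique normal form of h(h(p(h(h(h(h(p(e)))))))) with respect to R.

p(p(e))

1. h(h(p(h(h(h(h(p(e))))))))  →  h(p(h(h(h(h(p(e)))))))   [R1 at ε]
2. h(p(h(h(h(h(p(e)))))))  →  p(h(h(h(h(p(e))))))   [R1 at ε]
3. p(h(h(h(h(p(e))))))  →  p(h(h(h(p(e)))))   [R1 at 1]
4. p(h(h(h(p(e)))))  →  p(h(h(p(e))))   [R1 at 1]
5. p(h(h(p(e))))  →  p(h(p(e)))   [R1 at 1]
6. p(h(p(e)))  →  p(p(e))   [R1 at 1]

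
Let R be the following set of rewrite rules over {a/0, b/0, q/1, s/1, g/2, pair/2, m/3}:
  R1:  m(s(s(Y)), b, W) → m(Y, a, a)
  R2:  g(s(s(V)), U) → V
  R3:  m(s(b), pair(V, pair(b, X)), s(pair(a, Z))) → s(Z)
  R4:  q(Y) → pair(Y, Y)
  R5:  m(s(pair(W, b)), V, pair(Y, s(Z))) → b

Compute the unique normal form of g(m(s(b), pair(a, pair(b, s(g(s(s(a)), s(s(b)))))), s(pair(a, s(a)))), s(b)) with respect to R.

a

1. g(m(s(b), pair(a, pair(b, s(g(s(s(a)), s(s(b)))))), s(pair(a, s(a)))), s(b))  →  g(s(s(a)), s(b))   [R3 at 1]
2. g(s(s(a)), s(b))  →  a   [R2 at ε]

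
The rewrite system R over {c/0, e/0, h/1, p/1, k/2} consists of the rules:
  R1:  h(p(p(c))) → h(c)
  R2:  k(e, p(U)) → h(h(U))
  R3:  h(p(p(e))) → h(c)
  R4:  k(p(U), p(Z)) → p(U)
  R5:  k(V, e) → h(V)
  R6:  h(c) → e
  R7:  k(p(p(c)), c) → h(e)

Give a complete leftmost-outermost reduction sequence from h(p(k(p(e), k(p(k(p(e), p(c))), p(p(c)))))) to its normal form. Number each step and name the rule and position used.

1. h(p(k(p(e), k(p(k(p(e), p(c))), p(p(c))))))  →  h(p(k(p(e), p(k(p(e), p(c))))))   [R4 at 1.1.2]
2. h(p(k(p(e), p(k(p(e), p(c))))))  →  h(p(p(e)))   [R4 at 1.1]
3. h(p(p(e)))  →  h(c)   [R3 at ε]
4. h(c)  →  e   [R6 at ε]

e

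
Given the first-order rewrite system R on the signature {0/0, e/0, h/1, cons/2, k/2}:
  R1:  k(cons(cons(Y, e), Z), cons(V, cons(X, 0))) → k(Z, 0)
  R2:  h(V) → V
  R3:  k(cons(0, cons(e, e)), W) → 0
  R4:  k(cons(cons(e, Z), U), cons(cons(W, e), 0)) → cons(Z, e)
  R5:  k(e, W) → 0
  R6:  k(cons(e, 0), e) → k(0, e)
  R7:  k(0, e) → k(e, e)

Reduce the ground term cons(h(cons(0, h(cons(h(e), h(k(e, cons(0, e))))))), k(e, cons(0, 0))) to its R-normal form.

1. cons(h(cons(0, h(cons(h(e), h(k(e, cons(0, e))))))), k(e, cons(0, 0)))  →  cons(cons(0, h(cons(h(e), h(k(e, cons(0, e)))))), k(e, cons(0, 0)))   [R2 at 1]
2. cons(cons(0, h(cons(h(e), h(k(e, cons(0, e)))))), k(e, cons(0, 0)))  →  cons(cons(0, cons(h(e), h(k(e, cons(0, e))))), k(e, cons(0, 0)))   [R2 at 1.2]
3. cons(cons(0, cons(h(e), h(k(e, cons(0, e))))), k(e, cons(0, 0)))  →  cons(cons(0, cons(e, h(k(e, cons(0, e))))), k(e, cons(0, 0)))   [R2 at 1.2.1]
4. cons(cons(0, cons(e, h(k(e, cons(0, e))))), k(e, cons(0, 0)))  →  cons(cons(0, cons(e, k(e, cons(0, e)))), k(e, cons(0, 0)))   [R2 at 1.2.2]
5. cons(cons(0, cons(e, k(e, cons(0, e)))), k(e, cons(0, 0)))  →  cons(cons(0, cons(e, 0)), k(e, cons(0, 0)))   [R5 at 1.2.2]
6. cons(cons(0, cons(e, 0)), k(e, cons(0, 0)))  →  cons(cons(0, cons(e, 0)), 0)   [R5 at 2]

cons(cons(0, cons(e, 0)), 0)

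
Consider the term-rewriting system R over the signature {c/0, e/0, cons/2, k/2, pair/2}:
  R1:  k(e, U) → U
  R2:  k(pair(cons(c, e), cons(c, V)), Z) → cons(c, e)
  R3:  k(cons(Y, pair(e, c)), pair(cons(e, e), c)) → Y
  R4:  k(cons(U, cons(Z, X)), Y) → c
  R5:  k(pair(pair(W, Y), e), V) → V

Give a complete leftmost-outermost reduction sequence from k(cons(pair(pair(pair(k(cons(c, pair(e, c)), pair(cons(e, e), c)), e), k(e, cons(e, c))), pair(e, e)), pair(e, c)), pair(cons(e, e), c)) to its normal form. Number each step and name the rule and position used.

pair(pair(pair(c, e), cons(e, c)), pair(e, e))

1. k(cons(pair(pair(pair(k(cons(c, pair(e, c)), pair(cons(e, e), c)), e), k(e, cons(e, c))), pair(e, e)), pair(e, c)), pair(cons(e, e), c))  →  pair(pair(pair(k(cons(c, pair(e, c)), pair(cons(e, e), c)), e), k(e, cons(e, c))), pair(e, e))   [R3 at ε]
2. pair(pair(pair(k(cons(c, pair(e, c)), pair(cons(e, e), c)), e), k(e, cons(e, c))), pair(e, e))  →  pair(pair(pair(c, e), k(e, cons(e, c))), pair(e, e))   [R3 at 1.1.1]
3. pair(pair(pair(c, e), k(e, cons(e, c))), pair(e, e))  →  pair(pair(pair(c, e), cons(e, c)), pair(e, e))   [R1 at 1.2]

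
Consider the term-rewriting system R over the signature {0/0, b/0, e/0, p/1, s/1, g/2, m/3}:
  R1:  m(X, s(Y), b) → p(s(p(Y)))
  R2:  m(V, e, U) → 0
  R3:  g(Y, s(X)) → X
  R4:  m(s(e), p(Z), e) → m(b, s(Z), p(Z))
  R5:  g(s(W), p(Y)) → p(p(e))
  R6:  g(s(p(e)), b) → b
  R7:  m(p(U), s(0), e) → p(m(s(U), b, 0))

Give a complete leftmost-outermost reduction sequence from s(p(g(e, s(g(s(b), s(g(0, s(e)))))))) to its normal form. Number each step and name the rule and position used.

s(p(e))

1. s(p(g(e, s(g(s(b), s(g(0, s(e))))))))  →  s(p(g(s(b), s(g(0, s(e))))))   [R3 at 1.1]
2. s(p(g(s(b), s(g(0, s(e))))))  →  s(p(g(0, s(e))))   [R3 at 1.1]
3. s(p(g(0, s(e))))  →  s(p(e))   [R3 at 1.1]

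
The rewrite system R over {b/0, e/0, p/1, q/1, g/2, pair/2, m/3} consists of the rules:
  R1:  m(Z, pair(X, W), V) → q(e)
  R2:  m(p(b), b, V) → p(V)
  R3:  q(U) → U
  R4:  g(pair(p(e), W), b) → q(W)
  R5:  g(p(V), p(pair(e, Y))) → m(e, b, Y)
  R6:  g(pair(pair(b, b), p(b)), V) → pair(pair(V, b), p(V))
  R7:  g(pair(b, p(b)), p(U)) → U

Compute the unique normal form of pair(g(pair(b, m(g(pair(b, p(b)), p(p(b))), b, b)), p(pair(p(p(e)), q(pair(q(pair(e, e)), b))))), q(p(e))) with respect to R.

1. pair(g(pair(b, m(g(pair(b, p(b)), p(p(b))), b, b)), p(pair(p(p(e)), q(pair(q(pair(e, e)), b))))), q(p(e)))  →  pair(g(pair(b, m(p(b), b, b)), p(pair(p(p(e)), q(pair(q(pair(e, e)), b))))), q(p(e)))   [R7 at 1.1.2.1]
2. pair(g(pair(b, m(p(b), b, b)), p(pair(p(p(e)), q(pair(q(pair(e, e)), b))))), q(p(e)))  →  pair(g(pair(b, p(b)), p(pair(p(p(e)), q(pair(q(pair(e, e)), b))))), q(p(e)))   [R2 at 1.1.2]
3. pair(g(pair(b, p(b)), p(pair(p(p(e)), q(pair(q(pair(e, e)), b))))), q(p(e)))  →  pair(pair(p(p(e)), q(pair(q(pair(e, e)), b))), q(p(e)))   [R7 at 1]
4. pair(pair(p(p(e)), q(pair(q(pair(e, e)), b))), q(p(e)))  →  pair(pair(p(p(e)), pair(q(pair(e, e)), b)), q(p(e)))   [R3 at 1.2]
5. pair(pair(p(p(e)), pair(q(pair(e, e)), b)), q(p(e)))  →  pair(pair(p(p(e)), pair(pair(e, e), b)), q(p(e)))   [R3 at 1.2.1]
6. pair(pair(p(p(e)), pair(pair(e, e), b)), q(p(e)))  →  pair(pair(p(p(e)), pair(pair(e, e), b)), p(e))   [R3 at 2]

pair(pair(p(p(e)), pair(pair(e, e), b)), p(e))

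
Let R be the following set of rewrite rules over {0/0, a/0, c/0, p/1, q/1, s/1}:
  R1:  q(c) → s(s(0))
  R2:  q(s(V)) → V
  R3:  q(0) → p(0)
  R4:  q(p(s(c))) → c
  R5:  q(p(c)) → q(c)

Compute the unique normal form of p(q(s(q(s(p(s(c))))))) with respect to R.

1. p(q(s(q(s(p(s(c)))))))  →  p(q(s(p(s(c)))))   [R2 at 1]
2. p(q(s(p(s(c)))))  →  p(p(s(c)))   [R2 at 1]

p(p(s(c)))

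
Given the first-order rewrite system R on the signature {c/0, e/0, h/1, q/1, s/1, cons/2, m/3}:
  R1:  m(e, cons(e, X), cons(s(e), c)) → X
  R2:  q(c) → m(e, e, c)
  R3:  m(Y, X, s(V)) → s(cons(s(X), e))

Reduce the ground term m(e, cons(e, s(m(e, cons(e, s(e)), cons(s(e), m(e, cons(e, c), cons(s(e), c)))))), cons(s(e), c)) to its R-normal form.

s(s(e))

1. m(e, cons(e, s(m(e, cons(e, s(e)), cons(s(e), m(e, cons(e, c), cons(s(e), c)))))), cons(s(e), c))  →  s(m(e, cons(e, s(e)), cons(s(e), m(e, cons(e, c), cons(s(e), c)))))   [R1 at ε]
2. s(m(e, cons(e, s(e)), cons(s(e), m(e, cons(e, c), cons(s(e), c)))))  →  s(m(e, cons(e, s(e)), cons(s(e), c)))   [R1 at 1.3.2]
3. s(m(e, cons(e, s(e)), cons(s(e), c)))  →  s(s(e))   [R1 at 1]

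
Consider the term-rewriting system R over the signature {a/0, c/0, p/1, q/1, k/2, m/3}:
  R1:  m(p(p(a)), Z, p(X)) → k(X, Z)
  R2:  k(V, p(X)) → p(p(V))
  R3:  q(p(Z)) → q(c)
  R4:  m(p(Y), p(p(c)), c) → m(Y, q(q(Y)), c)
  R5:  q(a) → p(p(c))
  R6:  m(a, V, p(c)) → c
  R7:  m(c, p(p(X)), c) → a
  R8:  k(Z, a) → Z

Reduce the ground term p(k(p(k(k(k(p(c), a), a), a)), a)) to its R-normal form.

1. p(k(p(k(k(k(p(c), a), a), a)), a))  →  p(p(k(k(k(p(c), a), a), a)))   [R8 at 1]
2. p(p(k(k(k(p(c), a), a), a)))  →  p(p(k(k(p(c), a), a)))   [R8 at 1.1]
3. p(p(k(k(p(c), a), a)))  →  p(p(k(p(c), a)))   [R8 at 1.1]
4. p(p(k(p(c), a)))  →  p(p(p(c)))   [R8 at 1.1]

p(p(p(c)))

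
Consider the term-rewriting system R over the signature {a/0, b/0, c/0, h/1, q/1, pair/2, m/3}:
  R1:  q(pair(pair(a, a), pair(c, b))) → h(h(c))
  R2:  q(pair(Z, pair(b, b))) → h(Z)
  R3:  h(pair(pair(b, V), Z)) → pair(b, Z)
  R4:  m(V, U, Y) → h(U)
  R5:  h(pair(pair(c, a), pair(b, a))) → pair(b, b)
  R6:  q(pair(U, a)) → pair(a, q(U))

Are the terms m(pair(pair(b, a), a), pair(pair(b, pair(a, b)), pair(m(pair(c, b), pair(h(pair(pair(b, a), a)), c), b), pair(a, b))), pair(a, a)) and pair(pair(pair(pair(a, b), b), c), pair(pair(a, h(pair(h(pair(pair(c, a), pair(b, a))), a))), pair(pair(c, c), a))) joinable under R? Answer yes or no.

Reduce t₁ = m(pair(pair(b, a), a), pair(pair(b, pair(a, b)), pair(m(pair(c, b), pair(h(pair(pair(b, a), a)), c), b), pair(a, b))), pair(a, a)):
1. m(pair(pair(b, a), a), pair(pair(b, pair(a, b)), pair(m(pair(c, b), pair(h(pair(pair(b, a), a)), c), b), pair(a, b))), pair(a, a))  →  h(pair(pair(b, pair(a, b)), pair(m(pair(c, b), pair(h(pair(pair(b, a), a)), c), b), pair(a, b))))   [R4 at ε]
2. h(pair(pair(b, pair(a, b)), pair(m(pair(c, b), pair(h(pair(pair(b, a), a)), c), b), pair(a, b))))  →  pair(b, pair(m(pair(c, b), pair(h(pair(pair(b, a), a)), c), b), pair(a, b)))   [R3 at ε]
3. pair(b, pair(m(pair(c, b), pair(h(pair(pair(b, a), a)), c), b), pair(a, b)))  →  pair(b, pair(h(pair(h(pair(pair(b, a), a)), c)), pair(a, b)))   [R4 at 2.1]
4. pair(b, pair(h(pair(h(pair(pair(b, a), a)), c)), pair(a, b)))  →  pair(b, pair(h(pair(pair(b, a), c)), pair(a, b)))   [R3 at 2.1.1.1]
5. pair(b, pair(h(pair(pair(b, a), c)), pair(a, b)))  →  pair(b, pair(pair(b, c), pair(a, b)))   [R3 at 2.1]

Reduce t₂ = pair(pair(pair(pair(a, b), b), c), pair(pair(a, h(pair(h(pair(pair(c, a), pair(b, a))), a))), pair(pair(c, c), a))):
1. pair(pair(pair(pair(a, b), b), c), pair(pair(a, h(pair(h(pair(pair(c, a), pair(b, a))), a))), pair(pair(c, c), a)))  →  pair(pair(pair(pair(a, b), b), c), pair(pair(a, h(pair(pair(b, b), a))), pair(pair(c, c), a)))   [R5 at 2.1.2.1.1]
2. pair(pair(pair(pair(a, b), b), c), pair(pair(a, h(pair(pair(b, b), a))), pair(pair(c, c), a)))  →  pair(pair(pair(pair(a, b), b), c), pair(pair(a, pair(b, a)), pair(pair(c, c), a)))   [R3 at 2.1.2]

no — NF(t₁) = pair(b, pair(pair(b, c), pair(a, b))), NF(t₂) = pair(pair(pair(pair(a, b), b), c), pair(pair(a, pair(b, a)), pair(pair(c, c), a)))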